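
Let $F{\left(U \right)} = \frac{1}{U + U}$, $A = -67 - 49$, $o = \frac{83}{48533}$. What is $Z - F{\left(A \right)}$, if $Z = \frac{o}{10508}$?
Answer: $\frac{127501005}{29579116312} \approx 0.0043105$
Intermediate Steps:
$o = \frac{83}{48533}$ ($o = 83 \cdot \frac{1}{48533} = \frac{83}{48533} \approx 0.0017102$)
$A = -116$
$Z = \frac{83}{509984764}$ ($Z = \frac{83}{48533 \cdot 10508} = \frac{83}{48533} \cdot \frac{1}{10508} = \frac{83}{509984764} \approx 1.6275 \cdot 10^{-7}$)
$F{\left(U \right)} = \frac{1}{2 U}$
$Z - F{\left(A \right)} = \frac{83}{509984764} - \frac{1}{2 \left(-116\right)} = \frac{83}{509984764} - \frac{1}{2} \left(- \frac{1}{116}\right) = \frac{83}{509984764} - - \frac{1}{232} = \frac{83}{509984764} + \frac{1}{232} = \frac{127501005}{29579116312}$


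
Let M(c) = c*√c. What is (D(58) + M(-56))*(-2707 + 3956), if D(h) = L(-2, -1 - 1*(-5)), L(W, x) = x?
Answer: 4996 - 139888*I*√14 ≈ 4996.0 - 5.2341e+5*I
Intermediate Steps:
D(h) = 4 (D(h) = -1 - 1*(-5) = -1 + 5 = 4)
M(c) = c^(3/2)
(D(58) + M(-56))*(-2707 + 3956) = (4 + (-56)^(3/2))*(-2707 + 3956) = (4 - 112*I*√14)*1249 = 4996 - 139888*I*√14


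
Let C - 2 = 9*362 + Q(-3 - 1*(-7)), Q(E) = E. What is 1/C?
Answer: 1/3264 ≈ 0.00030637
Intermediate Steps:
C = 3264 (C = 2 + (9*362 + (-3 - 1*(-7))) = 2 + (3258 + (-3 + 7)) = 2 + (3258 + 4) = 2 + 3262 = 3264)
1/C = 1/3264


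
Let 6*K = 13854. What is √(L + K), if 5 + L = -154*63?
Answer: 3*I*√822 ≈ 86.012*I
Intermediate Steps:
K = 2309 (K = (⅙)*13854 = 2309)
L = -9707 (L = -5 - 154*63 = -5 - 9702 = -9707)
√(L + K) = √(-9707 + 2309) = √(-7398) = 3*I*√822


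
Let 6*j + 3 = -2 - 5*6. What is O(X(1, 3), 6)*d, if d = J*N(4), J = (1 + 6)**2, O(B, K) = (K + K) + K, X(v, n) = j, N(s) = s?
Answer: 3528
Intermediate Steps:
j = -35/6 (j = -1/2 + (-2 - 5*6)/6 = -1/2 + (-2 - 30)/6 = -1/2 + (1/6)*(-32) = -1/2 - 16/3 = -35/6 ≈ -5.8333)
X(v, n) = -35/6
O(B, K) = 3*K (O(B, K) = 2*K + K = 3*K)
J = 49 (J = 7**2 = 49)
d = 196 (d = 49*4 = 196)
O(X(1, 3), 6)*d = (3*6)*196 = 18*196 = 3528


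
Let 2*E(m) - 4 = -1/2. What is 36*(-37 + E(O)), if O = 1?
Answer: -1269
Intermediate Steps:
E(m) = 7/4 (E(m) = 2 + (-1/2)/2 = 2 + (-1*½)/2 = 2 + (½)*(-½) = 2 - ¼ = 7/4)
36*(-37 + E(O)) = 36*(-37 + 7/4) = 36*(-141/4) = -1269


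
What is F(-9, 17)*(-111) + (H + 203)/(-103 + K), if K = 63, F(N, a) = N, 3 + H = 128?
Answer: 4954/5 ≈ 990.80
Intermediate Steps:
H = 125 (H = -3 + 128 = 125)
F(-9, 17)*(-111) + (H + 203)/(-103 + K) = -9*(-111) + (125 + 203)/(-103 + 63) = 999 + 328/(-40) = 999 + 328*(-1/40) = 999 - 41/5 = 4954/5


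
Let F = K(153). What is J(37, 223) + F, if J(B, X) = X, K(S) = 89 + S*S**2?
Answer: 3581889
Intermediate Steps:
K(S) = 89 + S**3
F = 3581666 (F = 89 + 153**3 = 89 + 3581577 = 3581666)
J(37, 223) + F = 223 + 3581666 = 3581889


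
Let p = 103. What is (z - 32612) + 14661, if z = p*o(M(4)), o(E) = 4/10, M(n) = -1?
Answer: -89549/5 ≈ -17910.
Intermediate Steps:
o(E) = ⅖ (o(E) = 4*(⅒) = ⅖)
z = 206/5 (z = 103*(⅖) = 206/5 ≈ 41.200)
(z - 32612) + 14661 = (206/5 - 32612) + 14661 = -162854/5 + 14661 = -89549/5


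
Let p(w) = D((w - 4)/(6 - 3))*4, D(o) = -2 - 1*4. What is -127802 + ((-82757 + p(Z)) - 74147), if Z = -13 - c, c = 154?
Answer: -284730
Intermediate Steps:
D(o) = -6 (D(o) = -2 - 4 = -6)
Z = -167 (Z = -13 - 1*154 = -13 - 154 = -167)
p(w) = -24 (p(w) = -6*4 = -24)
-127802 + ((-82757 + p(Z)) - 74147) = -127802 + ((-82757 - 24) - 74147) = -127802 + (-82781 - 74147) = -127802 - 156928 = -284730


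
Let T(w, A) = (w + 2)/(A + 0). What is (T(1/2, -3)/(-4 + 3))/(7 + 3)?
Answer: 1/12 ≈ 0.083333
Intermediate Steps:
T(w, A) = (2 + w)/A
(T(1/2, -3)/(-4 + 3))/(7 + 3) = (((2 + 1/2)/(-3))/(-4 + 3))/(7 + 3) = ((-(2 + 1/2)/3)/(-1))/10 = -(-1)*5/(3*2)*(1/10) = -1*(-5/6)*(1/10) = (5/6)*(1/10) = 1/12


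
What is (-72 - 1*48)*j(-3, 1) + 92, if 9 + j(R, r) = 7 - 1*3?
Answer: 692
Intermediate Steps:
j(R, r) = -5 (j(R, r) = -9 + (7 - 1*3) = -9 + (7 - 3) = -9 + 4 = -5)
(-72 - 1*48)*j(-3, 1) + 92 = (-72 - 1*48)*(-5) + 92 = (-72 - 48)*(-5) + 92 = -120*(-5) + 92 = 600 + 92 = 692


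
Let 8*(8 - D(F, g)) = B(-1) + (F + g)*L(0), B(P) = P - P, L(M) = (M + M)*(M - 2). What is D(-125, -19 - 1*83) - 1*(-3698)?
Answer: 3706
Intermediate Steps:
L(M) = 2*M*(-2 + M) (L(M) = (2*M)*(-2 + M) = 2*M*(-2 + M))
B(P) = 0
D(F, g) = 8 (D(F, g) = 8 - (0 + (F + g)*(2*0*(-2 + 0)))/8 = 8 - (0 + (F + g)*(2*0*(-2)))/8 = 8 - (0 + (F + g)*0)/8 = 8 - (0 + 0)/8 = 8 - 1/8*0 = 8 + 0 = 8)
D(-125, -19 - 1*83) - 1*(-3698) = 8 - 1*(-3698) = 8 + 3698 = 3706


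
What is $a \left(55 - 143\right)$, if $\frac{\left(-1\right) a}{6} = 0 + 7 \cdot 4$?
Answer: $14784$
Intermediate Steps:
$a = -168$ ($a = - 6 \left(0 + 7 \cdot 4\right) = - 6 \left(0 + 28\right) = \left(-6\right) 28 = -168$)
$a \left(55 - 143\right) = - 168 \left(55 - 143\right) = \left(-168\right) \left(-88\right) = 14784$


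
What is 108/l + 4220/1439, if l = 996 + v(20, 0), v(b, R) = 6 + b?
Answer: 2234126/735329 ≈ 3.0383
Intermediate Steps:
l = 1022 (l = 996 + (6 + 20) = 996 + 26 = 1022)
108/l + 4220/1439 = 108/1022 + 4220/1439 = 108*(1/1022) + 4220*(1/1439) = 54/511 + 4220/1439 = 2234126/735329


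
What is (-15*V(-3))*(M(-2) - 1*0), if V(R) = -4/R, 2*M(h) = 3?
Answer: -30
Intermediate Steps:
M(h) = 3/2 (M(h) = (1/2)*3 = 3/2)
(-15*V(-3))*(M(-2) - 1*0) = (-(-60)/(-3))*(3/2 - 1*0) = (-(-60)*(-1)/3)*(3/2 + 0) = -15*4/3*(3/2) = -20*3/2 = -30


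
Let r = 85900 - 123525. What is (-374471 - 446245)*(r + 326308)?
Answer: -236926757028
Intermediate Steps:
r = -37625
(-374471 - 446245)*(r + 326308) = (-374471 - 446245)*(-37625 + 326308) = -820716*288683 = -236926757028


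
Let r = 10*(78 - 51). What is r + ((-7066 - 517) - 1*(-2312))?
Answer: -5001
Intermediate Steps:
r = 270 (r = 10*27 = 270)
r + ((-7066 - 517) - 1*(-2312)) = 270 + ((-7066 - 517) - 1*(-2312)) = 270 + (-7583 + 2312) = 270 - 5271 = -5001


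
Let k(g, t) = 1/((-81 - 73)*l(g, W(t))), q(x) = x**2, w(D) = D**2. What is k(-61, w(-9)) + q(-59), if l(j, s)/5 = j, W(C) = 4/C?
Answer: 163502571/46970 ≈ 3481.0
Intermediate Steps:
l(j, s) = 5*j
k(g, t) = -1/(770*g) (k(g, t) = 1/((-81 - 73)*((5*g))) = (1/(5*g))/(-154) = -1/(770*g))
k(-61, w(-9)) + q(-59) = -1/770/(-61) + (-59)**2 = -1/770*(-1/61) + 3481 = 1/46970 + 3481 = 163502571/46970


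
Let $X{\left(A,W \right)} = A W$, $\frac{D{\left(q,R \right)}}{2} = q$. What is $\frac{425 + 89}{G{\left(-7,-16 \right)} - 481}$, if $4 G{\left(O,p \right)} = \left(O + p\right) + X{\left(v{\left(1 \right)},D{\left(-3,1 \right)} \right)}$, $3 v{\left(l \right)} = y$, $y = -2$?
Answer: $- \frac{2056}{1943} \approx -1.0582$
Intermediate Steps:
$v{\left(l \right)} = - \frac{2}{3}$ ($v{\left(l \right)} = \frac{1}{3} \left(-2\right) = - \frac{2}{3}$)
$D{\left(q,R \right)} = 2 q$
$G{\left(O,p \right)} = 1 + \frac{O}{4} + \frac{p}{4}$ ($G{\left(O,p \right)} = \frac{\left(O + p\right) - \frac{2 \cdot 2 \left(-3\right)}{3}}{4} = \frac{\left(O + p\right) - -4}{4} = \frac{\left(O + p\right) + 4}{4} = \frac{4 + O + p}{4} = 1 + \frac{O}{4} + \frac{p}{4}$)
$\frac{425 + 89}{G{\left(-7,-16 \right)} - 481} = \frac{425 + 89}{\left(1 + \frac{1}{4} \left(-7\right) + \frac{1}{4} \left(-16\right)\right) - 481} = \frac{514}{\left(1 - \frac{7}{4} - 4\right) - 481} = \frac{514}{- \frac{19}{4} - 481} = \frac{514}{- \frac{1943}{4}} = 514 \left(- \frac{4}{1943}\right) = - \frac{2056}{1943}$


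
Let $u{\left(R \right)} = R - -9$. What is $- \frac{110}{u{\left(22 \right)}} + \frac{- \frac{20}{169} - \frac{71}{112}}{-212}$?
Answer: $- \frac{440959551}{124394816} \approx -3.5448$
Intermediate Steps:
$u{\left(R \right)} = 9 + R$ ($u{\left(R \right)} = R + 9 = 9 + R$)
$- \frac{110}{u{\left(22 \right)}} + \frac{- \frac{20}{169} - \frac{71}{112}}{-212} = - \frac{110}{9 + 22} + \frac{- \frac{20}{169} - \frac{71}{112}}{-212} = - \frac{110}{31} + \left(\left(-20\right) \frac{1}{169} - \frac{71}{112}\right) \left(- \frac{1}{212}\right) = \left(-110\right) \frac{1}{31} + \left(- \frac{20}{169} - \frac{71}{112}\right) \left(- \frac{1}{212}\right) = - \frac{110}{31} - - \frac{14239}{4012736} = - \frac{110}{31} + \frac{14239}{4012736} = - \frac{440959551}{124394816}$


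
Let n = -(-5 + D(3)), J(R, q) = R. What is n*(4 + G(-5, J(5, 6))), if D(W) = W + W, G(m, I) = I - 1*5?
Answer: -4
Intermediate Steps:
G(m, I) = -5 + I (G(m, I) = I - 5 = -5 + I)
D(W) = 2*W
n = -1 (n = -(-5 + 2*3) = -(-5 + 6) = -1*1 = -1)
n*(4 + G(-5, J(5, 6))) = -(4 + (-5 + 5)) = -(4 + 0) = -1*4 = -4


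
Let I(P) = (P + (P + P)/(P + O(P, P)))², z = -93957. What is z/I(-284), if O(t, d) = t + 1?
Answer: -30206141973/25747411600 ≈ -1.1732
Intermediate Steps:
O(t, d) = 1 + t
I(P) = (P + 2*P/(1 + 2*P))² (I(P) = (P + (P + P)/(P + (1 + P)))² = (P + (2*P)/(1 + 2*P))² = (P + 2*P/(1 + 2*P))²)
z/I(-284) = -93957*(1 + 2*(-284))²/(80656*(3 + 2*(-284))²) = -93957*(1 - 568)²/(80656*(3 - 568)²) = -93957/(80656*(-565)²/(-567)²) = -93957/(80656*(1/321489)*319225) = -93957/25747411600/321489 = -93957*321489/25747411600 = -30206141973/25747411600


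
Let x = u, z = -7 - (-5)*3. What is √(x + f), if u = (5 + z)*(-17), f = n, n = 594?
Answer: √373 ≈ 19.313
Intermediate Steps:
f = 594
z = 8 (z = -7 - 1*(-15) = -7 + 15 = 8)
u = -221 (u = (5 + 8)*(-17) = 13*(-17) = -221)
x = -221
√(x + f) = √(-221 + 594) = √373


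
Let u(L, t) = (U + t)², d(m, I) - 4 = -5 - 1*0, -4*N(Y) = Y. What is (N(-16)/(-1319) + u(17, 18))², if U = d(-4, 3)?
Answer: 145303528969/1739761 ≈ 83519.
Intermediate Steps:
N(Y) = -Y/4
d(m, I) = -1 (d(m, I) = 4 + (-5 - 1*0) = 4 + (-5 + 0) = 4 - 5 = -1)
U = -1
u(L, t) = (-1 + t)²
(N(-16)/(-1319) + u(17, 18))² = (-¼*(-16)/(-1319) + (-1 + 18)²)² = (4*(-1/1319) + 17²)² = (-4/1319 + 289)² = (381187/1319)² = 145303528969/1739761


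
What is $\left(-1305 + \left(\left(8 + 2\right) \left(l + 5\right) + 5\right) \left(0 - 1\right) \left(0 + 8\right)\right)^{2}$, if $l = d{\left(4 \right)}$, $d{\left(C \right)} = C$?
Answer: $4264225$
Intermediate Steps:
$l = 4$
$\left(-1305 + \left(\left(8 + 2\right) \left(l + 5\right) + 5\right) \left(0 - 1\right) \left(0 + 8\right)\right)^{2} = \left(-1305 + \left(\left(8 + 2\right) \left(4 + 5\right) + 5\right) \left(0 - 1\right) \left(0 + 8\right)\right)^{2} = \left(-1305 + \left(10 \cdot 9 + 5\right) \left(\left(-1\right) 8\right)\right)^{2} = \left(-1305 + \left(90 + 5\right) \left(-8\right)\right)^{2} = \left(-1305 + 95 \left(-8\right)\right)^{2} = \left(-1305 - 760\right)^{2} = \left(-2065\right)^{2} = 4264225$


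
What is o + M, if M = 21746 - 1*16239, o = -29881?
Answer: -24374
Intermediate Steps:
M = 5507 (M = 21746 - 16239 = 5507)
o + M = -29881 + 5507 = -24374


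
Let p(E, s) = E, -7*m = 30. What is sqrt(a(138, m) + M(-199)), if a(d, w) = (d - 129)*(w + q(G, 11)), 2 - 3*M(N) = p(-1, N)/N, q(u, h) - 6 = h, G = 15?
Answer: 4*sqrt(125624919)/4179 ≈ 10.728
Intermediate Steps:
m = -30/7 (m = -1/7*30 = -30/7 ≈ -4.2857)
q(u, h) = 6 + h
M(N) = 2/3 + 1/(3*N) (M(N) = 2/3 - (-1)/(3*N) = 2/3 + 1/(3*N))
a(d, w) = (-129 + d)*(17 + w) (a(d, w) = (d - 129)*(w + (6 + 11)) = (-129 + d)*(w + 17) = (-129 + d)*(17 + w))
sqrt(a(138, m) + M(-199)) = sqrt((-2193 - 129*(-30/7) + 17*138 + 138*(-30/7)) + (1/3)*(1 + 2*(-199))/(-199)) = sqrt((-2193 + 3870/7 + 2346 - 4140/7) + (1/3)*(-1/199)*(1 - 398)) = sqrt(801/7 + (1/3)*(-1/199)*(-397)) = sqrt(801/7 + 397/597) = sqrt(480976/4179) = 4*sqrt(125624919)/4179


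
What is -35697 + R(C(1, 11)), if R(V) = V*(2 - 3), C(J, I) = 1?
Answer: -35698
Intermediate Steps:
R(V) = -V (R(V) = V*(-1) = -V)
-35697 + R(C(1, 11)) = -35697 - 1*1 = -35697 - 1 = -35698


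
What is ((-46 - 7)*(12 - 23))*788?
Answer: 459404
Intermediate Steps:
((-46 - 7)*(12 - 23))*788 = -53*(-11)*788 = 583*788 = 459404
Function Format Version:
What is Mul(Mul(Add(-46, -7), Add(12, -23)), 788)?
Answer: 459404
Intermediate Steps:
Mul(Mul(Add(-46, -7), Add(12, -23)), 788) = Mul(Mul(-53, -11), 788) = Mul(583, 788) = 459404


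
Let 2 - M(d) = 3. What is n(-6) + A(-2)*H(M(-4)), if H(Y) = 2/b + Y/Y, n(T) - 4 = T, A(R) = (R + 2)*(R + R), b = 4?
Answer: -2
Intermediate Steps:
M(d) = -1 (M(d) = 2 - 1*3 = 2 - 3 = -1)
A(R) = 2*R*(2 + R) (A(R) = (2 + R)*(2*R) = 2*R*(2 + R))
n(T) = 4 + T
H(Y) = 3/2 (H(Y) = 2/4 + Y/Y = 2*(1/4) + 1 = 1/2 + 1 = 3/2)
n(-6) + A(-2)*H(M(-4)) = (4 - 6) + (2*(-2)*(2 - 2))*(3/2) = -2 + (2*(-2)*0)*(3/2) = -2 + 0*(3/2) = -2 + 0 = -2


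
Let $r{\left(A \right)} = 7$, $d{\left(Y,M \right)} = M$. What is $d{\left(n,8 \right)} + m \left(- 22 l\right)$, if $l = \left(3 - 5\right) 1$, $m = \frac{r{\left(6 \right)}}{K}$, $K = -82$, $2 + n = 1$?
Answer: $\frac{174}{41} \approx 4.2439$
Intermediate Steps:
$n = -1$ ($n = -2 + 1 = -1$)
$m = - \frac{7}{82}$ ($m = \frac{7}{-82} = 7 \left(- \frac{1}{82}\right) = - \frac{7}{82} \approx -0.085366$)
$l = -2$ ($l = \left(3 + \left(-5 + 0\right)\right) 1 = \left(3 - 5\right) 1 = \left(-2\right) 1 = -2$)
$d{\left(n,8 \right)} + m \left(- 22 l\right) = 8 - \frac{7 \left(\left(-22\right) \left(-2\right)\right)}{82} = 8 - \frac{154}{41} = \frac{174}{41}$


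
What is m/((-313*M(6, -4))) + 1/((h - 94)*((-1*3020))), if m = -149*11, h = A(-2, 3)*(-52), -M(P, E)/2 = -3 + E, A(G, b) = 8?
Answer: 1262196091/3374578200 ≈ 0.37403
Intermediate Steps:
M(P, E) = 6 - 2*E (M(P, E) = -2*(-3 + E) = 6 - 2*E)
h = -416 (h = 8*(-52) = -416)
m = -1639
m/((-313*M(6, -4))) + 1/((h - 94)*((-1*3020))) = -1639*(-1/(313*(6 - 2*(-4)))) + 1/((-416 - 94)*((-1*3020))) = -1639*(-1/(313*(6 + 8))) + 1/(-510*(-3020)) = -1639/((-313*14)) - 1/510*(-1/3020) = -1639/(-4382) + 1/1540200 = -1639*(-1/4382) + 1/1540200 = 1639/4382 + 1/1540200 = 1262196091/3374578200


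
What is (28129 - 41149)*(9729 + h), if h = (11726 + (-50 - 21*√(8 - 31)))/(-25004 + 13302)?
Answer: -741079403820/5851 - 136710*I*√23/5851 ≈ -1.2666e+8 - 112.06*I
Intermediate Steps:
h = -5838/5851 + 21*I*√23/11702 (h = (11726 + (-50 - 21*I*√23))/(-11702) = (11726 + (-50 - 21*I*√23))*(-1/11702) = (11676 - 21*I*√23)*(-1/11702) = -5838/5851 + 21*I*√23/11702 ≈ -0.99778 + 0.0086064*I)
(28129 - 41149)*(9729 + h) = (28129 - 41149)*(9729 + (-5838/5851 + 21*I*√23/11702)) = -13020*(56918541/5851 + 21*I*√23/11702) = -741079403820/5851 - 136710*I*√23/5851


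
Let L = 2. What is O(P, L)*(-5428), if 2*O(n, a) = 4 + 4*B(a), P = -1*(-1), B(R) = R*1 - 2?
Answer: -10856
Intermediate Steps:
B(R) = -2 + R (B(R) = R - 2 = -2 + R)
P = 1
O(n, a) = -2 + 2*a (O(n, a) = (4 + 4*(-2 + a))/2 = (4 + (-8 + 4*a))/2 = (-4 + 4*a)/2 = -2 + 2*a)
O(P, L)*(-5428) = (-2 + 2*2)*(-5428) = (-2 + 4)*(-5428) = 2*(-5428) = -10856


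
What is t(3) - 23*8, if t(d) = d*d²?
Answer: -157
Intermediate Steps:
t(d) = d³
t(3) - 23*8 = 3³ - 23*8 = 27 - 184 = -157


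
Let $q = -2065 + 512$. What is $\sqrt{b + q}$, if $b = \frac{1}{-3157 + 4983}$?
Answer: $\frac{7 i \sqrt{105676098}}{1826} \approx 39.408 i$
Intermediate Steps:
$b = \frac{1}{1826} \approx 0.00054764$
$q = -1553$
$\sqrt{b + q} = \sqrt{\frac{1}{1826} - 1553} = \sqrt{- \frac{2835777}{1826}} = \frac{7 i \sqrt{105676098}}{1826}$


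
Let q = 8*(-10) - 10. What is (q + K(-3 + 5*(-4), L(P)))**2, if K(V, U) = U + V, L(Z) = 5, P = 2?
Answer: 11664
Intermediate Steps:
q = -90 (q = -80 - 10 = -90)
(q + K(-3 + 5*(-4), L(P)))**2 = (-90 + (5 + (-3 + 5*(-4))))**2 = (-90 + (5 + (-3 - 20)))**2 = (-90 + (5 - 23))**2 = (-90 - 18)**2 = (-108)**2 = 11664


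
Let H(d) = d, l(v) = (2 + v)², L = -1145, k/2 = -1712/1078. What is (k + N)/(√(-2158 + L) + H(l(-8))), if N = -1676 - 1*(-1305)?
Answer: -806724/275429 + 67227*I*√367/275429 ≈ -2.929 + 4.6759*I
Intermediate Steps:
k = -1712/539 (k = 2*(-1712/1078) = 2*(-1712*1/1078) = 2*(-856/539) = -1712/539 ≈ -3.1763)
N = -371 (N = -1676 + 1305 = -371)
(k + N)/(√(-2158 + L) + H(l(-8))) = (-1712/539 - 371)/(√(-2158 - 1145) + (2 - 8)²) = -201681/(539*(√(-3303) + (-6)²)) = -201681/(539*(3*I*√367 + 36)) = -201681/(539*(36 + 3*I*√367))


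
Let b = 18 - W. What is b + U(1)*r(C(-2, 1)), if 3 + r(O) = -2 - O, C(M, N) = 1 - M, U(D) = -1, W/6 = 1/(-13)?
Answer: 344/13 ≈ 26.462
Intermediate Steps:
W = -6/13 (W = 6/(-13) = 6*(-1/13) = -6/13 ≈ -0.46154)
r(O) = -5 - O (r(O) = -3 + (-2 - O) = -5 - O)
b = 240/13 (b = 18 - 1*(-6/13) = 18 + 6/13 = 240/13 ≈ 18.462)
b + U(1)*r(C(-2, 1)) = 240/13 - (-5 - (1 - 1*(-2))) = 240/13 - (-5 - (1 + 2)) = 240/13 - (-5 - 1*3) = 240/13 - (-5 - 3) = 240/13 - 1*(-8) = 240/13 + 8 = 344/13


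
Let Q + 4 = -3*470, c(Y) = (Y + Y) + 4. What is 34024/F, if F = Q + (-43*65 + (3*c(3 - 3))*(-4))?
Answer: -34024/4257 ≈ -7.9925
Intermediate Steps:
c(Y) = 4 + 2*Y (c(Y) = 2*Y + 4 = 4 + 2*Y)
Q = -1414 (Q = -4 - 3*470 = -4 - 1410 = -1414)
F = -4257 (F = -1414 + (-43*65 + (3*(4 + 2*(3 - 3)))*(-4)) = -1414 + (-2795 + (3*(4 + 2*0))*(-4)) = -1414 + (-2795 + (3*(4 + 0))*(-4)) = -1414 + (-2795 + (3*4)*(-4)) = -1414 + (-2795 + 12*(-4)) = -1414 + (-2795 - 48) = -1414 - 2843 = -4257)
34024/F = 34024/(-4257) = 34024*(-1/4257) = -34024/4257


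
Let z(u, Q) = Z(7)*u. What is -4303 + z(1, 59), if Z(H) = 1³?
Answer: -4302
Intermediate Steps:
Z(H) = 1
z(u, Q) = u (z(u, Q) = 1*u = u)
-4303 + z(1, 59) = -4303 + 1 = -4302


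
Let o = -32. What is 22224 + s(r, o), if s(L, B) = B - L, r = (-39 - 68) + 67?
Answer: 22232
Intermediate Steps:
r = -40 (r = -107 + 67 = -40)
22224 + s(r, o) = 22224 + (-32 - 1*(-40)) = 22224 + (-32 + 40) = 22224 + 8 = 22232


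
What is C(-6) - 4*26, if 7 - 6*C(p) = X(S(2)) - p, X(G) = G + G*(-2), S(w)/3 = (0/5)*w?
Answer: -623/6 ≈ -103.83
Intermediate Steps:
S(w) = 0 (S(w) = 3*((0/5)*w) = 3*((0*(⅕))*w) = 3*(0*w) = 3*0 = 0)
X(G) = -G (X(G) = G - 2*G = -G)
C(p) = 7/6 + p/6 (C(p) = 7/6 - (-1*0 - p)/6 = 7/6 - (0 - p)/6 = 7/6 - (-1)*p/6 = 7/6 + p/6)
C(-6) - 4*26 = (7/6 + (⅙)*(-6)) - 4*26 = (7/6 - 1) - 104 = ⅙ - 104 = -623/6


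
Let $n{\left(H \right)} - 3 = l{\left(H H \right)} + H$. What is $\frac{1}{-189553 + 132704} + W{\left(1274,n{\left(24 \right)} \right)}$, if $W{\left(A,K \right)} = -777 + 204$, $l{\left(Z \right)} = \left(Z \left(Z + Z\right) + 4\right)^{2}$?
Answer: $- \frac{32574478}{56849} \approx -573.0$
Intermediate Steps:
$l{\left(Z \right)} = \left(4 + 2 Z^{2}\right)^{2}$ ($l{\left(Z \right)} = \left(Z 2 Z + 4\right)^{2} = \left(2 Z^{2} + 4\right)^{2} = \left(4 + 2 Z^{2}\right)^{2}$)
$n{\left(H \right)} = 3 + H + 4 \left(2 + H^{4}\right)^{2}$ ($n{\left(H \right)} = 3 + \left(4 \left(2 + \left(H H\right)^{2}\right)^{2} + H\right) = 3 + \left(4 \left(2 + \left(H^{2}\right)^{2}\right)^{2} + H\right) = 3 + \left(4 \left(2 + H^{4}\right)^{2} + H\right) = 3 + \left(H + 4 \left(2 + H^{4}\right)^{2}\right) = 3 + H + 4 \left(2 + H^{4}\right)^{2}$)
$W{\left(A,K \right)} = -573$
$\frac{1}{-189553 + 132704} + W{\left(1274,n{\left(24 \right)} \right)} = \frac{1}{-189553 + 132704} - 573 = \frac{1}{-56849} - 573 = - \frac{1}{56849} - 573 = - \frac{32574478}{56849}$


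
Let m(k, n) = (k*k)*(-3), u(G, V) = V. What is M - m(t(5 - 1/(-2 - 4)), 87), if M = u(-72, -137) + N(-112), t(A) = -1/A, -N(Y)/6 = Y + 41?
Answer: 277837/961 ≈ 289.11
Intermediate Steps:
N(Y) = -246 - 6*Y (N(Y) = -6*(Y + 41) = -6*(41 + Y) = -246 - 6*Y)
m(k, n) = -3*k² (m(k, n) = k²*(-3) = -3*k²)
M = 289 (M = -137 + (-246 - 6*(-112)) = -137 + (-246 + 672) = -137 + 426 = 289)
M - m(t(5 - 1/(-2 - 4)), 87) = 289 - (-3)*(-1/(5 - 1/(-2 - 4)))² = 289 - (-3)*(-1/(5 - 1/(-6)))² = 289 - (-3)*(-1/(5 - 1*(-⅙)))² = 289 - (-3)*(-1/(5 + ⅙))² = 289 - (-3)*(-1/31/6)² = 289 - (-3)*(-1*6/31)² = 289 - (-3)*(-6/31)² = 289 - (-3)*36/961 = 289 - 1*(-108/961) = 289 + 108/961 = 277837/961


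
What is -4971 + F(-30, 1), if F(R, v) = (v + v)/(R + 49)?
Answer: -94447/19 ≈ -4970.9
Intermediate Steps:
F(R, v) = 2*v/(49 + R) (F(R, v) = (2*v)/(49 + R) = 2*v/(49 + R))
-4971 + F(-30, 1) = -4971 + 2*1/(49 - 30) = -4971 + 2*1/19 = -4971 + 2*1*(1/19) = -4971 + 2/19 = -94447/19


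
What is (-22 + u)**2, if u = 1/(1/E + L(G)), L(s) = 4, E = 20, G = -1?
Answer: 3104644/6561 ≈ 473.20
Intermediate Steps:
u = 20/81 (u = 1/(1/20 + 4) = 1/(81/20) = 20/81 ≈ 0.24691)
(-22 + u)**2 = (-22 + 20/81)**2 = (-1762/81)**2 = 3104644/6561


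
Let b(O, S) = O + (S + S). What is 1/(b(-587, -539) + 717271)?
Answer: 1/715606 ≈ 1.3974e-6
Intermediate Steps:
b(O, S) = O + 2*S
1/(b(-587, -539) + 717271) = 1/((-587 + 2*(-539)) + 717271) = 1/((-587 - 1078) + 717271) = 1/(-1665 + 717271) = 1/715606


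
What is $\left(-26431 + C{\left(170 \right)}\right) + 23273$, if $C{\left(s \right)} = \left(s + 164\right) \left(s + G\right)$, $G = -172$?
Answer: $-3826$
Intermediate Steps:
$C{\left(s \right)} = \left(-172 + s\right) \left(164 + s\right)$ ($C{\left(s \right)} = \left(s + 164\right) \left(s - 172\right) = \left(164 + s\right) \left(-172 + s\right) = \left(-172 + s\right) \left(164 + s\right)$)
$\left(-26431 + C{\left(170 \right)}\right) + 23273 = \left(-26431 - \left(29568 - 28900\right)\right) + 23273 = \left(-26431 - 668\right) + 23273 = -27099 + 23273 = -3826$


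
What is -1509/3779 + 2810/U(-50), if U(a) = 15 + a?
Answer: -2134361/26453 ≈ -80.685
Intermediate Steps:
-1509/3779 + 2810/U(-50) = -1509/3779 + 2810/(15 - 50) = -1509*1/3779 + 2810/(-35) = -1509/3779 + 2810*(-1/35) = -1509/3779 - 562/7 = -2134361/26453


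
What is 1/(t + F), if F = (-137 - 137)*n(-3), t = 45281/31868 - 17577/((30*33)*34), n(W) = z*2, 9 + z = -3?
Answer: 7449145/48992272066 ≈ 0.00015205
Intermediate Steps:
z = -12 (z = -9 - 3 = -12)
n(W) = -24 (n(W) = -12*2 = -24)
t = 6694546/7449145 (t = 45281*(1/31868) - 17577/(990*34) = 45281/31868 - 17577/33660 = 45281/31868 - 17577*1/33660 = 45281/31868 - 1953/3740 = 6694546/7449145 ≈ 0.89870)
F = 6576 (F = (-137 - 137)*(-24) = -274*(-24) = 6576)
1/(t + F) = 1/(6694546/7449145 + 6576) = 1/(48992272066/7449145) = 7449145/48992272066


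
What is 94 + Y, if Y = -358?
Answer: -264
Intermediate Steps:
94 + Y = 94 - 358 = -264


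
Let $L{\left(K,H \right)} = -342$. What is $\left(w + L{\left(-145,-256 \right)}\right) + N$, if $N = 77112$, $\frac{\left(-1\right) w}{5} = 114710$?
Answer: $-496780$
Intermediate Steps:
$w = -573550$ ($w = \left(-5\right) 114710 = -573550$)
$\left(w + L{\left(-145,-256 \right)}\right) + N = \left(-573550 - 342\right) + 77112 = -573892 + 77112 = -496780$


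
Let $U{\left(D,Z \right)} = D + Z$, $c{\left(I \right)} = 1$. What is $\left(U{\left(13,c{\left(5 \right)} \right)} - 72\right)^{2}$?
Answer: $3364$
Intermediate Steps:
$\left(U{\left(13,c{\left(5 \right)} \right)} - 72\right)^{2} = \left(\left(13 + 1\right) - 72\right)^{2} = \left(14 - 72\right)^{2} = \left(-58\right)^{2} = 3364$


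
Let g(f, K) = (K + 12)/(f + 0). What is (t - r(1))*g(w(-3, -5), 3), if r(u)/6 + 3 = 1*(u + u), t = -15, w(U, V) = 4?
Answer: -135/4 ≈ -33.750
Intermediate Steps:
r(u) = -18 + 12*u (r(u) = -18 + 6*(1*(u + u)) = -18 + 6*(1*(2*u)) = -18 + 6*(2*u) = -18 + 12*u)
g(f, K) = (12 + K)/f
(t - r(1))*g(w(-3, -5), 3) = (-15 - (-18 + 12*1))*((12 + 3)/4) = (-15 - (-18 + 12))*((1/4)*15) = (-15 - 1*(-6))*(15/4) = (-15 + 6)*(15/4) = -9*15/4 = -135/4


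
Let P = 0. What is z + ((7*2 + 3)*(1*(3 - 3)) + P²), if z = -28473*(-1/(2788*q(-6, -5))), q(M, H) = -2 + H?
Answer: -28473/19516 ≈ -1.4590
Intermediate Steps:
z = -28473/19516 (z = -28473*(-1/(2788*(-2 - 5))) = -28473/((-2788*(-7))) = -28473/19516 ≈ -1.4590)
z + ((7*2 + 3)*(1*(3 - 3)) + P²) = -28473/19516 + ((7*2 + 3)*(1*(3 - 3)) + 0²) = -28473/19516 + ((14 + 3)*(1*0) + 0) = -28473/19516 + (17*0 + 0) = -28473/19516 + (0 + 0) = -28473/19516 + 0 = -28473/19516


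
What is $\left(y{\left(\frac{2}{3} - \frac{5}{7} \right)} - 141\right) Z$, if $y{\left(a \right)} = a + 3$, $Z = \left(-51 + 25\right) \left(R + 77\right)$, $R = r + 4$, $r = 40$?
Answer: $\frac{9120254}{21} \approx 4.343 \cdot 10^{5}$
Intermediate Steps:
$R = 44$ ($R = 40 + 4 = 44$)
$Z = -3146$ ($Z = \left(-51 + 25\right) \left(44 + 77\right) = \left(-26\right) 121 = -3146$)
$y{\left(a \right)} = 3 + a$
$\left(y{\left(\frac{2}{3} - \frac{5}{7} \right)} - 141\right) Z = \left(\left(3 + \left(\frac{2}{3} - \frac{5}{7}\right)\right) - 141\right) \left(-3146\right) = \left(\left(3 - \frac{1}{21}\right) - 141\right) \left(-3146\right) = \left(\frac{62}{21} - 141\right) \left(-3146\right) = \left(- \frac{2899}{21}\right) \left(-3146\right) = \frac{9120254}{21}$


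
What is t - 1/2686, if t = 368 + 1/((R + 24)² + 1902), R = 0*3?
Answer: 612343588/1663977 ≈ 368.00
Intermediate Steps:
R = 0
t = 911905/2478 (t = 368 + 1/((0 + 24)² + 1902) = 368 + 1/(24² + 1902) = 368 + 1/(576 + 1902) = 368 + 1/2478 = 911905/2478 ≈ 368.00)
t - 1/2686 = 911905/2478 - 1/2686 = 612343588/1663977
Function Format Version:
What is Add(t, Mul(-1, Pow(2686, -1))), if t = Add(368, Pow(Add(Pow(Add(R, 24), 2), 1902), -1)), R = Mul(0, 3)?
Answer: Rational(612343588, 1663977) ≈ 368.00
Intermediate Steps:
R = 0
t = Rational(911905, 2478) (t = Add(368, Pow(Add(Pow(Add(0, 24), 2), 1902), -1)) = Add(368, Pow(Add(Pow(24, 2), 1902), -1)) = Add(368, Pow(Add(576, 1902), -1)) = Add(368, Pow(2478, -1)) = Add(368, Rational(1, 2478)) = Rational(911905, 2478) ≈ 368.00)
Add(t, Mul(-1, Pow(2686, -1))) = Add(Rational(911905, 2478), Mul(-1, Pow(2686, -1))) = Add(Rational(911905, 2478), Mul(-1, Rational(1, 2686))) = Add(Rational(911905, 2478), Rational(-1, 2686)) = Rational(612343588, 1663977)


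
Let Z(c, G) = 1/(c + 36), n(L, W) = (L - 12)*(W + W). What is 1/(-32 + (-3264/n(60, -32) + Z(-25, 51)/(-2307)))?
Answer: -406032/12561631 ≈ -0.032323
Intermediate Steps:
n(L, W) = 2*W*(-12 + L) (n(L, W) = (-12 + L)*(2*W) = 2*W*(-12 + L))
Z(c, G) = 1/(36 + c)
1/(-32 + (-3264/n(60, -32) + Z(-25, 51)/(-2307))) = 1/(-32 + (-3264*(-1/(64*(-12 + 60))) + 1/((36 - 25)*(-2307)))) = 1/(-32 + (-3264/(2*(-32)*48) - 1/2307/11)) = 1/(-32 + (-3264/(-3072) + (1/11)*(-1/2307))) = 1/(-32 + (-3264*(-1/3072) - 1/25377)) = 1/(-32 + (17/16 - 1/25377)) = 1/(-32 + 431393/406032) = 1/(-12561631/406032) = -406032/12561631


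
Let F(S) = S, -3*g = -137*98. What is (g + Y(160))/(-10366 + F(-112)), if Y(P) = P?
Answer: -6953/15717 ≈ -0.44239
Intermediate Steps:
g = 13426/3 (g = -(-137)*98/3 = -⅓*(-13426) = 13426/3 ≈ 4475.3)
(g + Y(160))/(-10366 + F(-112)) = (13426/3 + 160)/(-10366 - 112) = (13906/3)/(-10478) = (13906/3)*(-1/10478) = -6953/15717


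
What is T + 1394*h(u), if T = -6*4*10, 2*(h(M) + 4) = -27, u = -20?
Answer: -24635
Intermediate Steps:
h(M) = -35/2 (h(M) = -4 + (½)*(-27) = -4 - 27/2 = -35/2)
T = -240 (T = -24*10 = -240)
T + 1394*h(u) = -240 + 1394*(-35/2) = -240 - 24395 = -24635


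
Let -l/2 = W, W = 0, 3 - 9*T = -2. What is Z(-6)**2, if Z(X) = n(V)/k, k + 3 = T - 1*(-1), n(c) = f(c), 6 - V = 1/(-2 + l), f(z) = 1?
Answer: 81/169 ≈ 0.47929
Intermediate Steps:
T = 5/9 (T = 1/3 - 1/9*(-2) = 1/3 + 2/9 = 5/9 ≈ 0.55556)
l = 0 (l = -2*0 = 0)
V = 13/2 (V = 6 - 1/(-2 + 0) = 6 - 1/(-2) = 6 - 1*(-1/2) = 6 + 1/2 = 13/2 ≈ 6.5000)
n(c) = 1
k = -13/9 (k = -3 + (5/9 - 1*(-1)) = -3 + (5/9 + 1) = -3 + 14/9 = -13/9 ≈ -1.4444)
Z(X) = -9/13 (Z(X) = 1/(-13/9) = 1*(-9/13) = -9/13)
Z(-6)**2 = (-9/13)**2 = 81/169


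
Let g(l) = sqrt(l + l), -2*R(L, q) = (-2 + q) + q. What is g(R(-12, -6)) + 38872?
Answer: 38872 + sqrt(14) ≈ 38876.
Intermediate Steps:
R(L, q) = 1 - q (R(L, q) = -((-2 + q) + q)/2 = -(-2 + 2*q)/2 = 1 - q)
g(l) = sqrt(2)*sqrt(l) (g(l) = sqrt(2*l) = sqrt(2)*sqrt(l))
g(R(-12, -6)) + 38872 = sqrt(2)*sqrt(1 - 1*(-6)) + 38872 = sqrt(2)*sqrt(1 + 6) + 38872 = sqrt(2)*sqrt(7) + 38872 = sqrt(14) + 38872 = 38872 + sqrt(14)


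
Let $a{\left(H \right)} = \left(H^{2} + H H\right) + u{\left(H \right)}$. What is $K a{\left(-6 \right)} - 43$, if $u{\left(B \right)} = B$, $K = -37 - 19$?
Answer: $-3739$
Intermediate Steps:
$K = -56$ ($K = -37 - 19 = -56$)
$a{\left(H \right)} = H + 2 H^{2}$ ($a{\left(H \right)} = \left(H^{2} + H H\right) + H = \left(H^{2} + H^{2}\right) + H = 2 H^{2} + H = H + 2 H^{2}$)
$K a{\left(-6 \right)} - 43 = - 56 \left(- 6 \left(1 + 2 \left(-6\right)\right)\right) - 43 = - 56 \left(- 6 \left(1 - 12\right)\right) - 43 = - 56 \left(\left(-6\right) \left(-11\right)\right) - 43 = \left(-56\right) 66 - 43 = -3696 - 43 = -3739$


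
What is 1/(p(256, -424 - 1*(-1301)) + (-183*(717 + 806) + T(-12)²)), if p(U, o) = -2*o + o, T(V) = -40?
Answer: -1/277986 ≈ -3.5973e-6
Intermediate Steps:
p(U, o) = -o
1/(p(256, -424 - 1*(-1301)) + (-183*(717 + 806) + T(-12)²)) = 1/(-(-424 - 1*(-1301)) + (-183*(717 + 806) + (-40)²)) = 1/(-(-424 + 1301) + (-183*1523 + 1600)) = 1/(-1*877 + (-278709 + 1600)) = 1/(-877 - 277109) = 1/(-277986) = -1/277986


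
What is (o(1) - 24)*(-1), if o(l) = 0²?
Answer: 24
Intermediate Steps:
o(l) = 0
(o(1) - 24)*(-1) = (0 - 24)*(-1) = -24*(-1) = 24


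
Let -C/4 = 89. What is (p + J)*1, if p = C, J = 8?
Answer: -348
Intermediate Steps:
C = -356 (C = -4*89 = -356)
p = -356
(p + J)*1 = (-356 + 8)*1 = -348*1 = -348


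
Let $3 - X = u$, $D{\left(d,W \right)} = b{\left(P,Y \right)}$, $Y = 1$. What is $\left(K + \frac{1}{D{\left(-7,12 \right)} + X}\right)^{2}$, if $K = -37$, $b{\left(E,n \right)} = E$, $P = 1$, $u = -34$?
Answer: $\frac{1974025}{1444} \approx 1367.1$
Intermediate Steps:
$D{\left(d,W \right)} = 1$
$X = 37$ ($X = 3 - -34 = 3 + 34 = 37$)
$\left(K + \frac{1}{D{\left(-7,12 \right)} + X}\right)^{2} = \left(-37 + \frac{1}{1 + 37}\right)^{2} = \left(-37 + \frac{1}{38}\right)^{2} = \left(- \frac{1405}{38}\right)^{2} = \frac{1974025}{1444}$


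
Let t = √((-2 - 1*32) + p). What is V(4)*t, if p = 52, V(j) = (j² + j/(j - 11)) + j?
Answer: 408*√2/7 ≈ 82.428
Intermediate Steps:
V(j) = j + j² + j/(-11 + j) (V(j) = (j² + j/(-11 + j)) + j = j + j² + j/(-11 + j))
t = 3*√2 (t = √((-2 - 1*32) + 52) = √((-2 - 32) + 52) = √(-34 + 52) = √18 = 3*√2 ≈ 4.2426)
V(4)*t = (4*(-10 + 4² - 10*4)/(-11 + 4))*(3*√2) = (4*(-10 + 16 - 40)/(-7))*(3*√2) = (4*(-⅐)*(-34))*(3*√2) = 136*(3*√2)/7 = 408*√2/7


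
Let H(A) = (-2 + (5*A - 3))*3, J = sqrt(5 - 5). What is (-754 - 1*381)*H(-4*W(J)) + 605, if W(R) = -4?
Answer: -254770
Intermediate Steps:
J = 0 (J = sqrt(0) = 0)
H(A) = -15 + 15*A (H(A) = (-2 + (-3 + 5*A))*3 = (-5 + 5*A)*3 = -15 + 15*A)
(-754 - 1*381)*H(-4*W(J)) + 605 = (-754 - 1*381)*(-15 + 15*(-4*(-4))) + 605 = (-754 - 381)*(-15 + 15*16) + 605 = -1135*(-15 + 240) + 605 = -1135*225 + 605 = -255375 + 605 = -254770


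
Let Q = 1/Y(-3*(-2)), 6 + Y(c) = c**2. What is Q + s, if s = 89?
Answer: 2671/30 ≈ 89.033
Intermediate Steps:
Y(c) = -6 + c**2
Q = 1/30 (Q = 1/(-6 + (-3*(-2))**2) = 1/(-6 + 6**2) = 1/(-6 + 36) = 1/30 ≈ 0.033333)
Q + s = 1/30 + 89 = 2671/30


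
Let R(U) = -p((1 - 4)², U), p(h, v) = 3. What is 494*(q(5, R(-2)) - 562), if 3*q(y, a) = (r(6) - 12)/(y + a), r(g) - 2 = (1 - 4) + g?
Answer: -834613/3 ≈ -2.7820e+5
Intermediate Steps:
r(g) = -1 + g (r(g) = 2 + ((1 - 4) + g) = 2 + (-3 + g) = -1 + g)
R(U) = -3 (R(U) = -1*3 = -3)
q(y, a) = -7/(3*(a + y)) (q(y, a) = (((-1 + 6) - 12)/(y + a))/3 = ((5 - 12)/(a + y))/3 = (-7/(a + y))/3 = -7/(3*(a + y)))
494*(q(5, R(-2)) - 562) = 494*(-7/(3*(-3) + 3*5) - 562) = 494*(-7/(-9 + 15) - 562) = 494*(-7/6 - 562) = 494*(-3379/6) = -834613/3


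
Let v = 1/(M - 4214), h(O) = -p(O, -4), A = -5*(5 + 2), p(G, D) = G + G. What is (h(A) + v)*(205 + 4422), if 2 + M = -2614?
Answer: 2212164073/6830 ≈ 3.2389e+5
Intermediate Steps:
M = -2616 (M = -2 - 2614 = -2616)
p(G, D) = 2*G
A = -35 (A = -5*7 = -35)
h(O) = -2*O
v = -1/6830 (v = 1/(-2616 - 4214) = 1/(-6830) = -1/6830 ≈ -0.00014641)
(h(A) + v)*(205 + 4422) = (-2*(-35) - 1/6830)*(205 + 4422) = (70 - 1/6830)*4627 = (478099/6830)*4627 = 2212164073/6830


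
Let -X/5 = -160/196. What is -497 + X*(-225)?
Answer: -69353/49 ≈ -1415.4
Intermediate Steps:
X = 200/49 (X = -(-800)/196 = -5*(-40/49) = 200/49 ≈ 4.0816)
-497 + X*(-225) = -497 + (200/49)*(-225) = -497 - 45000/49 = -69353/49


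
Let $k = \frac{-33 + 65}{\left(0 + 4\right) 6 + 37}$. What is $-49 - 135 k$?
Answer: $- \frac{7309}{61} \approx -119.82$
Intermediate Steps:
$k = \frac{32}{61}$ ($k = \frac{32}{4 \cdot 6 + 37} = \frac{32}{24 + 37} = \frac{32}{61} \approx 0.52459$)
$-49 - 135 k = -49 - \frac{4320}{61} = - \frac{7309}{61}$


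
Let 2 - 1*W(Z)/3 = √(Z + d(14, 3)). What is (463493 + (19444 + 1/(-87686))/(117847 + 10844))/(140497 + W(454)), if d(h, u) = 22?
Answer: 734864644337766513703/222766322380569581850 + 5230241662724401*√119/37127720396761596975 ≈ 3.3004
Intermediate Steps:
W(Z) = 6 - 3*√(22 + Z) (W(Z) = 6 - 3*√(Z + 22) = 6 - 3*√(22 + Z))
(463493 + (19444 + 1/(-87686))/(117847 + 10844))/(140497 + W(454)) = (463493 + (19444 + 1/(-87686))/(117847 + 10844))/(140497 + (6 - 3*√(22 + 454))) = (463493 + (19444 - 1/87686)/128691)/(140497 + (6 - 6*√119)) = (463493 + (1704966583/87686)*(1/128691))/(140497 + (6 - 6*√119)) = (463493 + 1704966583/11284399026)/(140497 + (6 - 6*√119)) = 5230241662724401/(11284399026*(140503 - 6*√119))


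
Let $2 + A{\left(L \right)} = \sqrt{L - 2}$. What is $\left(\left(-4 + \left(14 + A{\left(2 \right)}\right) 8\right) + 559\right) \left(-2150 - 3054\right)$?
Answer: $-3387804$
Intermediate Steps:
$A{\left(L \right)} = -2 + \sqrt{-2 + L}$ ($A{\left(L \right)} = -2 + \sqrt{L - 2} = -2 + \sqrt{-2 + L}$)
$\left(\left(-4 + \left(14 + A{\left(2 \right)}\right) 8\right) + 559\right) \left(-2150 - 3054\right) = \left(\left(-4 + \left(14 - \left(2 - \sqrt{-2 + 2}\right)\right) 8\right) + 559\right) \left(-2150 - 3054\right) = \left(\left(-4 + \left(14 - \left(2 - \sqrt{0}\right)\right) 8\right) + 559\right) \left(-5204\right) = \left(\left(-4 + \left(14 + \left(-2 + 0\right)\right) 8\right) + 559\right) \left(-5204\right) = \left(\left(-4 + \left(14 - 2\right) 8\right) + 559\right) \left(-5204\right) = \left(\left(-4 + 12 \cdot 8\right) + 559\right) \left(-5204\right) = \left(\left(-4 + 96\right) + 559\right) \left(-5204\right) = \left(92 + 559\right) \left(-5204\right) = 651 \left(-5204\right) = -3387804$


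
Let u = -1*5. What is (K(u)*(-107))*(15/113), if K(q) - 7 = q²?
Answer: -51360/113 ≈ -454.51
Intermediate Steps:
u = -5
K(q) = 7 + q²
(K(u)*(-107))*(15/113) = ((7 + (-5)²)*(-107))*(15/113) = ((7 + 25)*(-107))*(15*(1/113)) = (32*(-107))*(15/113) = -3424*15/113 = -51360/113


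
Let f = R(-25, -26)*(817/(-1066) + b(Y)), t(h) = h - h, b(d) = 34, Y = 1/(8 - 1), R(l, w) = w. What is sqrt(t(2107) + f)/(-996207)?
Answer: -7*I*sqrt(29643)/40844487 ≈ -2.9507e-5*I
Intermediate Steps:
Y = 1/7 ≈ 0.14286
t(h) = 0
f = -35427/41 (f = -26*(817/(-1066) + 34) = -26*(817*(-1/1066) + 34) = -26*(-817/1066 + 34) = -26*35427/1066 = -35427/41 ≈ -864.07)
sqrt(t(2107) + f)/(-996207) = sqrt(0 - 35427/41)/(-996207) = sqrt(-35427/41)*(-1/996207) = (7*I*sqrt(29643)/41)*(-1/996207) = -7*I*sqrt(29643)/40844487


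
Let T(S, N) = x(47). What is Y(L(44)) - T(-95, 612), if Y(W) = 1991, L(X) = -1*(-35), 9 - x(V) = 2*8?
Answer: 1998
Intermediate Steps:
x(V) = -7 (x(V) = 9 - 2*8 = 9 - 1*16 = 9 - 16 = -7)
T(S, N) = -7
L(X) = 35
Y(L(44)) - T(-95, 612) = 1991 - 1*(-7) = 1991 + 7 = 1998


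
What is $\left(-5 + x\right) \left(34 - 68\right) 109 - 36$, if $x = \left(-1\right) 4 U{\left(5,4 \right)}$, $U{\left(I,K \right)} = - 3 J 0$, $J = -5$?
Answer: $18494$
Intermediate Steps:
$U{\left(I,K \right)} = 0$ ($U{\left(I,K \right)} = \left(-3\right) \left(-5\right) 0 = 15 \cdot 0 = 0$)
$x = 0$ ($x = \left(-1\right) 4 \cdot 0 = \left(-4\right) 0 = 0$)
$\left(-5 + x\right) \left(34 - 68\right) 109 - 36 = \left(-5 + 0\right) \left(34 - 68\right) 109 - 36 = \left(-5\right) \left(-34\right) 109 - 36 = 170 \cdot 109 - 36 = 18530 - 36 = 18494$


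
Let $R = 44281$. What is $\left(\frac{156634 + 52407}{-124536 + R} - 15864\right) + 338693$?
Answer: $\frac{3701204622}{11465} \approx 3.2283 \cdot 10^{5}$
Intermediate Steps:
$\left(\frac{156634 + 52407}{-124536 + R} - 15864\right) + 338693 = \left(\frac{156634 + 52407}{-124536 + 44281} - 15864\right) + 338693 = \left(\frac{209041}{-80255} - 15864\right) + 338693 = \left(209041 \left(- \frac{1}{80255}\right) - 15864\right) + 338693 = \left(- \frac{29863}{11465} - 15864\right) + 338693 = - \frac{181910623}{11465} + 338693 = \frac{3701204622}{11465}$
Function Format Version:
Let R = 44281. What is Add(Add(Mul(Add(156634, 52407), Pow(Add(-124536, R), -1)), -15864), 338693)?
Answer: Rational(3701204622, 11465) ≈ 3.2283e+5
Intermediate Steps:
Add(Add(Mul(Add(156634, 52407), Pow(Add(-124536, R), -1)), -15864), 338693) = Add(Add(Mul(Add(156634, 52407), Pow(Add(-124536, 44281), -1)), -15864), 338693) = Add(Add(Mul(209041, Pow(-80255, -1)), -15864), 338693) = Add(Add(Mul(209041, Rational(-1, 80255)), -15864), 338693) = Add(Add(Rational(-29863, 11465), -15864), 338693) = Add(Rational(-181910623, 11465), 338693) = Rational(3701204622, 11465)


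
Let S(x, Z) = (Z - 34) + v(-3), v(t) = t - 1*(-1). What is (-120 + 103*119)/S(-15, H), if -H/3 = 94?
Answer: -229/6 ≈ -38.167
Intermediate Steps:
v(t) = 1 + t (v(t) = t + 1 = 1 + t)
H = -282 (H = -3*94 = -282)
S(x, Z) = -36 + Z (S(x, Z) = (Z - 34) + (1 - 3) = (-34 + Z) - 2 = -36 + Z)
(-120 + 103*119)/S(-15, H) = (-120 + 103*119)/(-36 - 282) = (-120 + 12257)/(-318) = 12137*(-1/318) = -229/6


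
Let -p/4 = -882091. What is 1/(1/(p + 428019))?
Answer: 3956383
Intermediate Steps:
p = 3528364 (p = -4*(-882091) = 3528364)
1/(1/(p + 428019)) = 1/(1/(3528364 + 428019)) = 1/(1/3956383) = 3956383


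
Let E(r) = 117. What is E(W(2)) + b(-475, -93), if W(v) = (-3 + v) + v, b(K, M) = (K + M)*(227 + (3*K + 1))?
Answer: 680013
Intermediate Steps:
b(K, M) = (228 + 3*K)*(K + M) (b(K, M) = (K + M)*(227 + (1 + 3*K)) = (K + M)*(228 + 3*K) = (228 + 3*K)*(K + M))
W(v) = -3 + 2*v
E(W(2)) + b(-475, -93) = 117 + (3*(-475)**2 + 228*(-475) + 228*(-93) + 3*(-475)*(-93)) = 117 + (3*225625 - 108300 - 21204 + 132525) = 117 + (676875 - 108300 - 21204 + 132525) = 117 + 679896 = 680013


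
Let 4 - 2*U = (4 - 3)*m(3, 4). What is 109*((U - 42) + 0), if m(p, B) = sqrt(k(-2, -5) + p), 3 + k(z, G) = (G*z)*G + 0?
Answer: -4360 - 545*I*sqrt(2)/2 ≈ -4360.0 - 385.37*I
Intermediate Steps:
k(z, G) = -3 + z*G**2 (k(z, G) = -3 + ((G*z)*G + 0) = -3 + (z*G**2 + 0) = -3 + z*G**2)
m(p, B) = sqrt(-53 + p) (m(p, B) = sqrt((-3 - 2*(-5)**2) + p) = sqrt((-3 - 2*25) + p) = sqrt((-3 - 50) + p) = sqrt(-53 + p))
U = 2 - 5*I*sqrt(2)/2 (U = 2 - (4 - 3)*sqrt(-53 + 3)/2 = 2 - sqrt(-50)/2 = 2 - 5*I*sqrt(2)/2 ≈ 2.0 - 3.5355*I)
109*((U - 42) + 0) = 109*(((2 - 5*I*sqrt(2)/2) - 42) + 0) = 109*((-40 - 5*I*sqrt(2)/2) + 0) = 109*(-40 - 5*I*sqrt(2)/2) = -4360 - 545*I*sqrt(2)/2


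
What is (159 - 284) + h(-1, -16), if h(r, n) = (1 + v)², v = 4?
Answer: -100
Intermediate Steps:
h(r, n) = 25 (h(r, n) = (1 + 4)² = 5² = 25)
(159 - 284) + h(-1, -16) = (159 - 284) + 25 = -125 + 25 = -100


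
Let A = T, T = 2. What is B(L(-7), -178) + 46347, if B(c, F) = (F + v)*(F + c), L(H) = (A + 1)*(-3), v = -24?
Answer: 84121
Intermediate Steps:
A = 2
L(H) = -9 (L(H) = (2 + 1)*(-3) = 3*(-3) = -9)
B(c, F) = (-24 + F)*(F + c) (B(c, F) = (F - 24)*(F + c) = (-24 + F)*(F + c))
B(L(-7), -178) + 46347 = ((-178)² - 24*(-178) - 24*(-9) - 178*(-9)) + 46347 = (31684 + 4272 + 216 + 1602) + 46347 = 37774 + 46347 = 84121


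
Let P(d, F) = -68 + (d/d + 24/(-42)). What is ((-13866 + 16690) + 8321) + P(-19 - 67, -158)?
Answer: 77542/7 ≈ 11077.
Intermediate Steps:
P(d, F) = -473/7 (P(d, F) = -68 + (1 + 24*(-1/42)) = -68 + (1 - 4/7) = -68 + 3/7 = -473/7)
((-13866 + 16690) + 8321) + P(-19 - 67, -158) = ((-13866 + 16690) + 8321) - 473/7 = (2824 + 8321) - 473/7 = 11145 - 473/7 = 77542/7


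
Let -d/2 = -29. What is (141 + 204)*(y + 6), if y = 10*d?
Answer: 202170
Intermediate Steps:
d = 58 (d = -2*(-29) = 58)
y = 580 (y = 10*58 = 580)
(141 + 204)*(y + 6) = (141 + 204)*(580 + 6) = 345*586 = 202170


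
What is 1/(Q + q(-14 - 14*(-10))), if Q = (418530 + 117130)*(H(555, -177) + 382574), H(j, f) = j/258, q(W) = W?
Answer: 43/8812021874088 ≈ 4.8797e-12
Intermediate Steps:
H(j, f) = j/258 (H(j, f) = j*(1/258) = j/258)
Q = 8812021868670/43 (Q = (418530 + 117130)*((1/258)*555 + 382574) = 535660*(185/86 + 382574) = 535660*(32901549/86) = 8812021868670/43 ≈ 2.0493e+11)
1/(Q + q(-14 - 14*(-10))) = 1/(8812021868670/43 + (-14 - 14*(-10))) = 1/(8812021868670/43 + (-14 + 140)) = 1/(8812021868670/43 + 126) = 1/(8812021874088/43) = 43/8812021874088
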